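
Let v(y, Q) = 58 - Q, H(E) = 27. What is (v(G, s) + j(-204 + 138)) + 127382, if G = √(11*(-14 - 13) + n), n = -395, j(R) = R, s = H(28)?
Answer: 127347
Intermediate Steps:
s = 27
G = 2*I*√173 (G = √(11*(-14 - 13) - 395) = √(11*(-27) - 395) = √(-297 - 395) = √(-692) = 2*I*√173 ≈ 26.306*I)
(v(G, s) + j(-204 + 138)) + 127382 = ((58 - 1*27) + (-204 + 138)) + 127382 = ((58 - 27) - 66) + 127382 = (31 - 66) + 127382 = -35 + 127382 = 127347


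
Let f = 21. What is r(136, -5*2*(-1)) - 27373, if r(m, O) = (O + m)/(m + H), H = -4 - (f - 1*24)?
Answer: -3695209/135 ≈ -27372.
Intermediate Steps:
H = -1 (H = -4 - (21 - 1*24) = -4 - (21 - 24) = -4 - 1*(-3) = -4 + 3 = -1)
r(m, O) = (O + m)/(-1 + m) (r(m, O) = (O + m)/(m - 1) = (O + m)/(-1 + m))
r(136, -5*2*(-1)) - 27373 = (-5*2*(-1) + 136)/(-1 + 136) - 27373 = (-10*(-1) + 136)/135 - 27373 = (10 + 136)/135 - 27373 = (1/135)*146 - 27373 = 146/135 - 27373 = -3695209/135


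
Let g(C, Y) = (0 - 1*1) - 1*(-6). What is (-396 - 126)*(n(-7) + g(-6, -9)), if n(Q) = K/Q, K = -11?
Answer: -24012/7 ≈ -3430.3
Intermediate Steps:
g(C, Y) = 5 (g(C, Y) = (0 - 1) + 6 = -1 + 6 = 5)
n(Q) = -11/Q
(-396 - 126)*(n(-7) + g(-6, -9)) = (-396 - 126)*(-11/(-7) + 5) = -522*(-11*(-⅐) + 5) = -522*(11/7 + 5) = -522*46/7 = -24012/7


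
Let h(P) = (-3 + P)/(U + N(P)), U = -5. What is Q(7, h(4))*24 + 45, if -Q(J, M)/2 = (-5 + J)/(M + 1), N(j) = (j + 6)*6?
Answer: -345/7 ≈ -49.286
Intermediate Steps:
N(j) = 36 + 6*j (N(j) = (6 + j)*6 = 36 + 6*j)
h(P) = (-3 + P)/(31 + 6*P) (h(P) = (-3 + P)/(-5 + (36 + 6*P)) = (-3 + P)/(31 + 6*P))
Q(J, M) = -2*(-5 + J)/(1 + M) (Q(J, M) = -2*(-5 + J)/(M + 1) = -2*(-5 + J)/(1 + M))
Q(7, h(4))*24 + 45 = (2*(5 - 1*7)/(1 + (-3 + 4)/(31 + 6*4)))*24 + 45 = (2*(5 - 7)/(1 + 1/(31 + 24)))*24 + 45 = (2*(-2)/(1 + 1/55))*24 + 45 = (2*(-2)/(56/55))*24 + 45 = (2*(55/56)*(-2))*24 + 45 = -55/14*24 + 45 = -660/7 + 45 = -345/7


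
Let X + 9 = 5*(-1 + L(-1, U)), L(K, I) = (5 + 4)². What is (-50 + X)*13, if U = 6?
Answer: 4433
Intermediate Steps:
L(K, I) = 81 (L(K, I) = 9² = 81)
X = 391 (X = -9 + 5*(-1 + 81) = -9 + 5*80 = -9 + 400 = 391)
(-50 + X)*13 = (-50 + 391)*13 = 341*13 = 4433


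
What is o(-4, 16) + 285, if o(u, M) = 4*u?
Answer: 269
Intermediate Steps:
o(-4, 16) + 285 = 4*(-4) + 285 = -16 + 285 = 269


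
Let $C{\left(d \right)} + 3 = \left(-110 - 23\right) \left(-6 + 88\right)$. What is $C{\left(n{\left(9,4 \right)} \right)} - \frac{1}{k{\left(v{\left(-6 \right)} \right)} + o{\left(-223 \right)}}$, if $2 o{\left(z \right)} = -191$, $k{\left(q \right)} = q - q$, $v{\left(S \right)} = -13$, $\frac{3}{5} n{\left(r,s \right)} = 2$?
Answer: $- \frac{2083617}{191} \approx -10909.0$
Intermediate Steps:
$n{\left(r,s \right)} = \frac{10}{3}$ ($n{\left(r,s \right)} = \frac{5}{3} \cdot 2 = \frac{10}{3}$)
$k{\left(q \right)} = 0$
$o{\left(z \right)} = - \frac{191}{2}$ ($o{\left(z \right)} = \frac{1}{2} \left(-191\right) = - \frac{191}{2}$)
$C{\left(d \right)} = -10909$ ($C{\left(d \right)} = -3 + \left(-110 - 23\right) \left(-6 + 88\right) = -3 - 10906 = -10909$)
$C{\left(n{\left(9,4 \right)} \right)} - \frac{1}{k{\left(v{\left(-6 \right)} \right)} + o{\left(-223 \right)}} = -10909 - \frac{1}{0 - \frac{191}{2}} = -10909 - \frac{1}{- \frac{191}{2}} = -10909 - - \frac{2}{191} = -10909 + \frac{2}{191} = - \frac{2083617}{191}$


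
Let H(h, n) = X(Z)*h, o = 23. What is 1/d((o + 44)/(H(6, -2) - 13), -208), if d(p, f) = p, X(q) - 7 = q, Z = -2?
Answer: 17/67 ≈ 0.25373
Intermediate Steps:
X(q) = 7 + q
H(h, n) = 5*h (H(h, n) = (7 - 2)*h = 5*h)
1/d((o + 44)/(H(6, -2) - 13), -208) = 1/((23 + 44)/(5*6 - 13)) = 1/(67/(30 - 13)) = 1/(67/17) = 17/67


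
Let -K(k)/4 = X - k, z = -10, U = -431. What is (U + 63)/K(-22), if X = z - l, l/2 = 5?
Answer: 46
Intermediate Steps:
l = 10 (l = 2*5 = 10)
X = -20 (X = -10 - 1*10 = -10 - 10 = -20)
K(k) = 80 + 4*k (K(k) = -4*(-20 - k) = 80 + 4*k)
(U + 63)/K(-22) = (-431 + 63)/(80 + 4*(-22)) = -368/(80 - 88) = -368/(-8) = -368*(-⅛) = 46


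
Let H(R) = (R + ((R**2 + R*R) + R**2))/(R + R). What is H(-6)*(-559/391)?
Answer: 559/46 ≈ 12.152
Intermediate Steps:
H(R) = (R + 3*R**2)/(2*R) (H(R) = (R + ((R**2 + R**2) + R**2))/((2*R)) = (R + (2*R**2 + R**2))*(1/(2*R)) = (R + 3*R**2)*(1/(2*R)) = (R + 3*R**2)/(2*R))
H(-6)*(-559/391) = (1/2 + (3/2)*(-6))*(-559/391) = (1/2 - 9)*(-559*1/391) = -17/2*(-559/391) = 559/46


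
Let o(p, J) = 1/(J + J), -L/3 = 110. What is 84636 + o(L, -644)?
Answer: 109011167/1288 ≈ 84636.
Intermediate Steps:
L = -330 (L = -3*110 = -330)
o(p, J) = 1/(2*J)
84636 + o(L, -644) = 84636 + (½)/(-644) = 84636 + (½)*(-1/644) = 84636 - 1/1288 = 109011167/1288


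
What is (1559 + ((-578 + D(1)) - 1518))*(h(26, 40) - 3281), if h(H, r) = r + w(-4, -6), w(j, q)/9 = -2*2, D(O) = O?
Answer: 1756472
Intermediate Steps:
w(j, q) = -36 (w(j, q) = 9*(-2*2) = 9*(-4) = -36)
h(H, r) = -36 + r (h(H, r) = r - 36 = -36 + r)
(1559 + ((-578 + D(1)) - 1518))*(h(26, 40) - 3281) = (1559 + ((-578 + 1) - 1518))*((-36 + 40) - 3281) = (1559 + (-577 - 1518))*(4 - 3281) = (1559 - 2095)*(-3277) = -536*(-3277) = 1756472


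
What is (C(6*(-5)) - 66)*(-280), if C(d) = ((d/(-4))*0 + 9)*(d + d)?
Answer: 169680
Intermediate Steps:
C(d) = 18*d (C(d) = ((d*(-1/4))*0 + 9)*(2*d) = (-d/4*0 + 9)*(2*d) = (0 + 9)*(2*d) = 9*(2*d) = 18*d)
(C(6*(-5)) - 66)*(-280) = (18*(6*(-5)) - 66)*(-280) = (18*(-30) - 66)*(-280) = (-540 - 66)*(-280) = -606*(-280) = 169680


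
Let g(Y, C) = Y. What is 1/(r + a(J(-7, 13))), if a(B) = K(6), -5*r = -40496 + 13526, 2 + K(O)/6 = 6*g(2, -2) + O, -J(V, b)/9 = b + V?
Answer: 1/5490 ≈ 0.00018215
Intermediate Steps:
J(V, b) = -9*V - 9*b (J(V, b) = -9*(b + V) = -9*(V + b) = -9*V - 9*b)
K(O) = 60 + 6*O (K(O) = -12 + 6*(6*2 + O) = -12 + 6*(12 + O) = -12 + (72 + 6*O) = 60 + 6*O)
r = 5394 (r = -(-40496 + 13526)/5 = -⅕*(-26970) = 5394)
a(B) = 96 (a(B) = 60 + 6*6 = 60 + 36 = 96)
1/(r + a(J(-7, 13))) = 1/(5394 + 96) = 1/5490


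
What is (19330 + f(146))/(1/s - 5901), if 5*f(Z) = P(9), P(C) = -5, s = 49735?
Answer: -961327815/293486234 ≈ -3.2755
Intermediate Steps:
f(Z) = -1 (f(Z) = (1/5)*(-5) = -1)
(19330 + f(146))/(1/s - 5901) = (19330 - 1)/(1/49735 - 5901) = 19329/(1/49735 - 5901) = 19329/(-293486234/49735) = 19329*(-49735/293486234) = -961327815/293486234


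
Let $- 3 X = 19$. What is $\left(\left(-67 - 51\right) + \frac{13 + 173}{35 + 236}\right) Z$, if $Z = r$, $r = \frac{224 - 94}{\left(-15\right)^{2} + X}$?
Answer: $- \frac{774930}{11111} \approx -69.744$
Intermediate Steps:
$X = - \frac{19}{3}$ ($X = \left(- \frac{1}{3}\right) 19 = - \frac{19}{3} \approx -6.3333$)
$r = \frac{195}{328}$ ($r = \frac{224 - 94}{\left(-15\right)^{2} - \frac{19}{3}} = \frac{130}{225 - \frac{19}{3}} = \frac{130}{\frac{656}{3}} = 130 \cdot \frac{3}{656} = \frac{195}{328} \approx 0.59451$)
$Z = \frac{195}{328} \approx 0.59451$
$\left(\left(-67 - 51\right) + \frac{13 + 173}{35 + 236}\right) Z = \left(\left(-67 - 51\right) + \frac{13 + 173}{35 + 236}\right) \frac{195}{328} = \left(\left(-67 - 51\right) + \frac{186}{271}\right) \frac{195}{328} = \left(-118 + 186 \cdot \frac{1}{271}\right) \frac{195}{328} = \left(-118 + \frac{186}{271}\right) \frac{195}{328} = \left(- \frac{31792}{271}\right) \frac{195}{328} = - \frac{774930}{11111}$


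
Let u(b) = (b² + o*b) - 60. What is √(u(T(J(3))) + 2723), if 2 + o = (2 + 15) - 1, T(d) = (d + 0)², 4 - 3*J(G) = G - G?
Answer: 5*√8719/9 ≈ 51.875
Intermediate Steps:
J(G) = 4/3 (J(G) = 4/3 - (G - G)/3 = 4/3 - ⅓*0 = 4/3 + 0 = 4/3)
T(d) = d²
o = 14 (o = -2 + ((2 + 15) - 1) = -2 + (17 - 1) = -2 + 16 = 14)
u(b) = -60 + b² + 14*b (u(b) = (b² + 14*b) - 60 = -60 + b² + 14*b)
√(u(T(J(3))) + 2723) = √((-60 + ((4/3)²)² + 14*(4/3)²) + 2723) = √((-60 + (16/9)² + 14*(16/9)) + 2723) = √((-60 + 256/81 + 224/9) + 2723) = √(-2588/81 + 2723) = √(217975/81) = 5*√8719/9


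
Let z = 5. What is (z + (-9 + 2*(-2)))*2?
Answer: -16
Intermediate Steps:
(z + (-9 + 2*(-2)))*2 = (5 + (-9 + 2*(-2)))*2 = (5 + (-9 - 4))*2 = (5 - 13)*2 = -8*2 = -16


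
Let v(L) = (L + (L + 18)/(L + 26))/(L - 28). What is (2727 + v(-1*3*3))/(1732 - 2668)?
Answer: -190603/65416 ≈ -2.9137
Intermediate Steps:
v(L) = (L + (18 + L)/(26 + L))/(-28 + L)
(2727 + v(-1*3*3))/(1732 - 2668) = (2727 + (18 + (-1*3*3)² + 27*(-1*3*3))/(-728 + (-1*3*3)² - 2*(-1*3)*3))/(1732 - 2668) = (2727 + (18 + (-3*3)² + 27*(-3*3))/(-728 + (-3*3)² - (-6)*3))/(-936) = (2727 + (18 + (-9)² + 27*(-9))/(-728 + (-9)² - 2*(-9)))*(-1/936) = (2727 + (18 + 81 - 243)/(-728 + 81 + 18))*(-1/936) = (2727 - 144/(-629))*(-1/936) = (2727 - 1/629*(-144))*(-1/936) = (2727 + 144/629)*(-1/936) = (1715427/629)*(-1/936) = -190603/65416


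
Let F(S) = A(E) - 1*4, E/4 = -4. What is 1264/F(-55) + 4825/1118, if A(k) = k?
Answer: -329163/5590 ≈ -58.884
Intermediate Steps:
E = -16 (E = 4*(-4) = -16)
F(S) = -20 (F(S) = -16 - 1*4 = -16 - 4 = -20)
1264/F(-55) + 4825/1118 = 1264/(-20) + 4825/1118 = 1264*(-1/20) + 4825*(1/1118) = -316/5 + 4825/1118 = -329163/5590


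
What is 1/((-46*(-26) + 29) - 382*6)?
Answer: -1/1067 ≈ -0.00093721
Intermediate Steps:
1/((-46*(-26) + 29) - 382*6) = 1/((1196 + 29) - 2292) = 1/(1225 - 2292) = 1/(-1067) = -1/1067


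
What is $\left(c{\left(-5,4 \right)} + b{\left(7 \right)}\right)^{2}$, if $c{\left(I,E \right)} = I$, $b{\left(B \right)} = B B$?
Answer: $1936$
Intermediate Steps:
$b{\left(B \right)} = B^{2}$
$\left(c{\left(-5,4 \right)} + b{\left(7 \right)}\right)^{2} = \left(-5 + 7^{2}\right)^{2} = \left(-5 + 49\right)^{2} = 44^{2} = 1936$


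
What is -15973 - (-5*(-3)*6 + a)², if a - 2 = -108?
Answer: -16229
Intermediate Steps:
a = -106 (a = 2 - 108 = -106)
-15973 - (-5*(-3)*6 + a)² = -15973 - (-5*(-3)*6 - 106)² = -15973 - (15*6 - 106)² = -15973 - (90 - 106)² = -15973 - 1*(-16)² = -15973 - 1*256 = -15973 - 256 = -16229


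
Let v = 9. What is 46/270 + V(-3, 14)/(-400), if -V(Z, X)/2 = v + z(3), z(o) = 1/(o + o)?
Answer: 467/2160 ≈ 0.21620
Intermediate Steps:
z(o) = 1/(2*o)
V(Z, X) = -55/3 (V(Z, X) = -2*(9 + (½)/3) = -2*(9 + (½)*(⅓)) = -2*(9 + ⅙) = -2*55/6 = -55/3)
46/270 + V(-3, 14)/(-400) = 46/270 - 55/3/(-400) = 46*(1/270) - 55/3*(-1/400) = 23/135 + 11/240 = 467/2160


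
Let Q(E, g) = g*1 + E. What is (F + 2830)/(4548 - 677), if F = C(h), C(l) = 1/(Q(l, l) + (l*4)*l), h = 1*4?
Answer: 203761/278712 ≈ 0.73108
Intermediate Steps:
Q(E, g) = E + g (Q(E, g) = g + E = E + g)
h = 4
C(l) = 1/(2*l + 4*l**2) (C(l) = 1/((l + l) + (l*4)*l) = 1/(2*l + (4*l)*l) = 1/(2*l + 4*l**2))
F = 1/72 (F = (1/2)/(4*(1 + 2*4)) = (1/2)*(1/4)/(1 + 8) = (1/2)*(1/4)/9 = (1/2)*(1/4)*(1/9) = 1/72 ≈ 0.013889)
(F + 2830)/(4548 - 677) = (1/72 + 2830)/(4548 - 677) = (203761/72)/3871 = (203761/72)*(1/3871) = 203761/278712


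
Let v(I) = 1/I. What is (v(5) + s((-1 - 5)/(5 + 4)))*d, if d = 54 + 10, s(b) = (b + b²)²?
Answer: 6464/405 ≈ 15.960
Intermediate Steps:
d = 64
(v(5) + s((-1 - 5)/(5 + 4)))*d = (1/5 + ((-1 - 5)/(5 + 4))²*(1 + (-1 - 5)/(5 + 4))²)*64 = (⅕ + (-6/9)²*(1 - 6/9)²)*64 = (⅕ + (-6*⅑)²*(1 - 6*⅑)²)*64 = (⅕ + (-⅔)²*(1 - ⅔)²)*64 = (⅕ + 4*(⅓)²/9)*64 = (⅕ + (4/9)*(⅑))*64 = (⅕ + 4/81)*64 = (101/405)*64 = 6464/405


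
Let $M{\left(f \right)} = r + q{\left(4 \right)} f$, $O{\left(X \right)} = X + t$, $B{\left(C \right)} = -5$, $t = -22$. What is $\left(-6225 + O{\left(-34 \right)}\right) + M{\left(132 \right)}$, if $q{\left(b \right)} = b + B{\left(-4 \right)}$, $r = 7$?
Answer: $-6406$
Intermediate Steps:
$O{\left(X \right)} = -22 + X$ ($O{\left(X \right)} = X - 22 = -22 + X$)
$q{\left(b \right)} = -5 + b$ ($q{\left(b \right)} = b - 5 = -5 + b$)
$M{\left(f \right)} = 7 - f$ ($M{\left(f \right)} = 7 + \left(-5 + 4\right) f = 7 - f$)
$\left(-6225 + O{\left(-34 \right)}\right) + M{\left(132 \right)} = \left(-6225 - 56\right) + \left(7 - 132\right) = -6281 - 125 = -6406$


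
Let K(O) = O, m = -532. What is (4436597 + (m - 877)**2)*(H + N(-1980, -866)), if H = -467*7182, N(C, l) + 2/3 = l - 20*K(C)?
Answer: -21290199539532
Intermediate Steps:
N(C, l) = -2/3 + l - 20*C (N(C, l) = -2/3 + (l - 20*C) = -2/3 + l - 20*C)
H = -3353994
(4436597 + (m - 877)**2)*(H + N(-1980, -866)) = (4436597 + (-532 - 877)**2)*(-3353994 + (-2/3 - 866 - 20*(-1980))) = (4436597 + (-1409)**2)*(-3353994 + (-2/3 - 866 + 39600)) = (4436597 + 1985281)*(-3353994 + 116200/3) = 6421878*(-9945782/3) = -21290199539532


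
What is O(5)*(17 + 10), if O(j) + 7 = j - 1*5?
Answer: -189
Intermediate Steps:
O(j) = -12 + j (O(j) = -7 + (j - 1*5) = -7 + (j - 5) = -7 + (-5 + j) = -12 + j)
O(5)*(17 + 10) = (-12 + 5)*(17 + 10) = -7*27 = -189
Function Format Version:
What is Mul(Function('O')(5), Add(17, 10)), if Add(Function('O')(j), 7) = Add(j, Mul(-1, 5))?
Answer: -189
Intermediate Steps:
Function('O')(j) = Add(-12, j) (Function('O')(j) = Add(-7, Add(j, Mul(-1, 5))) = Add(-7, Add(j, -5)) = Add(-7, Add(-5, j)) = Add(-12, j))
Mul(Function('O')(5), Add(17, 10)) = Mul(Add(-12, 5), Add(17, 10)) = Mul(-7, 27) = -189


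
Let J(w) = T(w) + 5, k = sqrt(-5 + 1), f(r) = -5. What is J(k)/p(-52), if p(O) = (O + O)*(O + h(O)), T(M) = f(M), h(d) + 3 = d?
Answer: 0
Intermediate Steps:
h(d) = -3 + d
T(M) = -5
p(O) = 2*O*(-3 + 2*O) (p(O) = (O + O)*(O + (-3 + O)) = (2*O)*(-3 + 2*O) = 2*O*(-3 + 2*O))
k = 2*I (k = sqrt(-4) = 2*I ≈ 2.0*I)
J(w) = 0 (J(w) = -5 + 5 = 0)
J(k)/p(-52) = 0/((2*(-52)*(-3 + 2*(-52)))) = 0/((2*(-52)*(-3 - 104))) = 0/((2*(-52)*(-107))) = 0/11128 = 0*(1/11128) = 0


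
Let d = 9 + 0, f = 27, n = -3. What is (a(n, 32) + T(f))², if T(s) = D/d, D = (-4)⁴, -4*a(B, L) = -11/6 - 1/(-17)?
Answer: 1250258881/1498176 ≈ 834.52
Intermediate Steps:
a(B, L) = 181/408 (a(B, L) = -(-11/6 - 1/(-17))/4 = -(-11*⅙ - 1*(-1/17))/4 = -(-11/6 + 1/17)/4 = -¼*(-181/102) = 181/408)
D = 256
d = 9
T(s) = 256/9
(a(n, 32) + T(f))² = (181/408 + 256/9)² = (35359/1224)² = 1250258881/1498176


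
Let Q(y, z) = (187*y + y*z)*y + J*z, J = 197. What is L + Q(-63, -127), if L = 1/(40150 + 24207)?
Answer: 13715828198/64357 ≈ 2.1312e+5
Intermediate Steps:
L = 1/64357 ≈ 1.5538e-5
Q(y, z) = 197*z + y*(187*y + y*z) (Q(y, z) = (187*y + y*z)*y + 197*z = y*(187*y + y*z) + 197*z = 197*z + y*(187*y + y*z))
L + Q(-63, -127) = 1/64357 + (187*(-63)² + 197*(-127) - 127*(-63)²) = 1/64357 + (187*3969 - 25019 - 127*3969) = 1/64357 + (742203 - 25019 - 504063) = 1/64357 + 213121 = 13715828198/64357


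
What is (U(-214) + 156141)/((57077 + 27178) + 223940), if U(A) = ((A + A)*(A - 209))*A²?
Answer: 1658249433/61639 ≈ 26903.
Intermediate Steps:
U(A) = 2*A³*(-209 + A) (U(A) = ((2*A)*(-209 + A))*A² = (2*A*(-209 + A))*A² = 2*A³*(-209 + A))
(U(-214) + 156141)/((57077 + 27178) + 223940) = (2*(-214)³*(-209 - 214) + 156141)/((57077 + 27178) + 223940) = (2*(-9800344)*(-423) + 156141)/(84255 + 223940) = (8291091024 + 156141)/308195 = 8291247165*(1/308195) = 1658249433/61639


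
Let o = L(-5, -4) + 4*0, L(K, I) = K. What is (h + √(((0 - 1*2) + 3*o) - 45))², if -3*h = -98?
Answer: 9046/9 + 196*I*√62/3 ≈ 1005.1 + 514.44*I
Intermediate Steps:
o = -5 (o = -5 + 4*0 = -5 + 0 = -5)
h = 98/3 (h = -⅓*(-98) = 98/3 ≈ 32.667)
(h + √(((0 - 1*2) + 3*o) - 45))² = (98/3 + √(((0 - 1*2) + 3*(-5)) - 45))² = (98/3 + √(((0 - 2) - 15) - 45))² = (98/3 + √((-2 - 15) - 45))² = (98/3 + √(-17 - 45))² = (98/3 + √(-62))² = (98/3 + I*√62)²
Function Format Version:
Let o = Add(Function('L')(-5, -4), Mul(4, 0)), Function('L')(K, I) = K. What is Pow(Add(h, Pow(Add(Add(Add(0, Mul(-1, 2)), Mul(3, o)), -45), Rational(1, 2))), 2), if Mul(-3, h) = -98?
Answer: Add(Rational(9046, 9), Mul(Rational(196, 3), I, Pow(62, Rational(1, 2)))) ≈ Add(1005.1, Mul(514.44, I))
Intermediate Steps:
o = -5 (o = Add(-5, Mul(4, 0)) = Add(-5, 0) = -5)
h = Rational(98, 3) (h = Mul(Rational(-1, 3), -98) = Rational(98, 3) ≈ 32.667)
Pow(Add(h, Pow(Add(Add(Add(0, Mul(-1, 2)), Mul(3, o)), -45), Rational(1, 2))), 2) = Pow(Add(Rational(98, 3), Pow(Add(Add(Add(0, Mul(-1, 2)), Mul(3, -5)), -45), Rational(1, 2))), 2) = Pow(Add(Rational(98, 3), Pow(Add(Add(Add(0, -2), -15), -45), Rational(1, 2))), 2) = Pow(Add(Rational(98, 3), Pow(Add(Add(-2, -15), -45), Rational(1, 2))), 2) = Pow(Add(Rational(98, 3), Pow(Add(-17, -45), Rational(1, 2))), 2) = Pow(Add(Rational(98, 3), Pow(-62, Rational(1, 2))), 2) = Pow(Add(Rational(98, 3), Mul(I, Pow(62, Rational(1, 2)))), 2)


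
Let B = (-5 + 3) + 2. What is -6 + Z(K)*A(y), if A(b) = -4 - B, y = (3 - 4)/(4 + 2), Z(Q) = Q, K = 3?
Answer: -18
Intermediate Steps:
y = -⅙ (y = -1/6 = -1*⅙ = -⅙ ≈ -0.16667)
B = 0 (B = -2 + 2 = 0)
A(b) = -4 (A(b) = -4 - 1*0 = -4 + 0 = -4)
-6 + Z(K)*A(y) = -6 + 3*(-4) = -6 - 12 = -18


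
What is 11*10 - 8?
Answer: 102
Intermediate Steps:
11*10 - 8 = 110 - 8 = 102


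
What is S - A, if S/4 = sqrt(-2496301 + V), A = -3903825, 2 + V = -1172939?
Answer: 3903825 + 4*I*sqrt(3669242) ≈ 3.9038e+6 + 7662.1*I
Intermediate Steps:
V = -1172941 (V = -2 - 1172939 = -1172941)
S = 4*I*sqrt(3669242) (S = 4*sqrt(-2496301 - 1172941) = 4*sqrt(-3669242) = 4*(I*sqrt(3669242)) = 4*I*sqrt(3669242) ≈ 7662.1*I)
S - A = 4*I*sqrt(3669242) - 1*(-3903825) = 4*I*sqrt(3669242) + 3903825 = 3903825 + 4*I*sqrt(3669242)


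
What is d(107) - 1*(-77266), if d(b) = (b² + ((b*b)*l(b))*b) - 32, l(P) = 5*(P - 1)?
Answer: 649361473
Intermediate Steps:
l(P) = -5 + 5*P (l(P) = 5*(-1 + P) = -5 + 5*P)
d(b) = -32 + b² + b³*(-5 + 5*b) (d(b) = (b² + ((b*b)*(-5 + 5*b))*b) - 32 = (b² + (b²*(-5 + 5*b))*b) - 32 = (b² + b³*(-5 + 5*b)) - 32 = -32 + b² + b³*(-5 + 5*b))
d(107) - 1*(-77266) = (-32 + 107² + 5*107³*(-1 + 107)) - 1*(-77266) = (-32 + 11449 + 5*1225043*106) + 77266 = (-32 + 11449 + 649272790) + 77266 = 649284207 + 77266 = 649361473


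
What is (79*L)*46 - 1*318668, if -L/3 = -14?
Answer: -166040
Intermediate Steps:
L = 42 (L = -3*(-14) = 42)
(79*L)*46 - 1*318668 = (79*42)*46 - 1*318668 = 3318*46 - 318668 = 152628 - 318668 = -166040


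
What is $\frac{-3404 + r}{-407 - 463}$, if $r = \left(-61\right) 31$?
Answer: $\frac{353}{58} \approx 6.0862$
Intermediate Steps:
$r = -1891$
$\frac{-3404 + r}{-407 - 463} = \frac{-3404 - 1891}{-407 - 463} = - \frac{5295}{-870} = \left(-5295\right) \left(- \frac{1}{870}\right) = \frac{353}{58}$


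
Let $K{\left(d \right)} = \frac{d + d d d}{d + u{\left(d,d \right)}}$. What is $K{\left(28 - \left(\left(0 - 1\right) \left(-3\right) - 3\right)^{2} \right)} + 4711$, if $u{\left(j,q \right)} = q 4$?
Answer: $4868$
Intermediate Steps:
$u{\left(j,q \right)} = 4 q$
$K{\left(d \right)} = \frac{d + d^{3}}{5 d}$ ($K{\left(d \right)} = \frac{d + d d d}{d + 4 d} = \frac{d + d^{2} d}{5 d} = \left(d + d^{3}\right) \frac{1}{5 d} = \frac{d + d^{3}}{5 d}$)
$K{\left(28 - \left(\left(0 - 1\right) \left(-3\right) - 3\right)^{2} \right)} + 4711 = \left(\frac{1}{5} + \frac{\left(28 - \left(\left(0 - 1\right) \left(-3\right) - 3\right)^{2}\right)^{2}}{5}\right) + 4711 = \left(\frac{1}{5} + \frac{\left(28 - \left(\left(-1\right) \left(-3\right) - 3\right)^{2}\right)^{2}}{5}\right) + 4711 = \left(\frac{1}{5} + \frac{\left(28 - \left(3 - 3\right)^{2}\right)^{2}}{5}\right) + 4711 = \left(\frac{1}{5} + \frac{\left(28 - 0^{2}\right)^{2}}{5}\right) + 4711 = \left(\frac{1}{5} + \frac{\left(28 - 0\right)^{2}}{5}\right) + 4711 = \left(\frac{1}{5} + \frac{\left(28 + 0\right)^{2}}{5}\right) + 4711 = \left(\frac{1}{5} + \frac{28^{2}}{5}\right) + 4711 = \left(\frac{1}{5} + \frac{1}{5} \cdot 784\right) + 4711 = \left(\frac{1}{5} + \frac{784}{5}\right) + 4711 = 157 + 4711 = 4868$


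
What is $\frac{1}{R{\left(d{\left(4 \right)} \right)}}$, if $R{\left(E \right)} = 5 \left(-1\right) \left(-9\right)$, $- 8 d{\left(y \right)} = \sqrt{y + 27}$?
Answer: $\frac{1}{45} \approx 0.022222$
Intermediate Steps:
$d{\left(y \right)} = - \frac{\sqrt{27 + y}}{8}$ ($d{\left(y \right)} = - \frac{\sqrt{y + 27}}{8} = - \frac{\sqrt{27 + y}}{8}$)
$R{\left(E \right)} = 45$ ($R{\left(E \right)} = \left(-5\right) \left(-9\right) = 45$)
$\frac{1}{R{\left(d{\left(4 \right)} \right)}} = \frac{1}{45}$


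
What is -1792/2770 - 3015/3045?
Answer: -460273/281155 ≈ -1.6371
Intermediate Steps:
-1792/2770 - 3015/3045 = -1792*1/2770 - 3015*1/3045 = -896/1385 - 201/203 = -460273/281155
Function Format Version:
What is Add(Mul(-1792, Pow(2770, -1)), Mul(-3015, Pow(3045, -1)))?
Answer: Rational(-460273, 281155) ≈ -1.6371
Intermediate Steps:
Add(Mul(-1792, Pow(2770, -1)), Mul(-3015, Pow(3045, -1))) = Add(Mul(-1792, Rational(1, 2770)), Mul(-3015, Rational(1, 3045))) = Add(Rational(-896, 1385), Rational(-201, 203)) = Rational(-460273, 281155)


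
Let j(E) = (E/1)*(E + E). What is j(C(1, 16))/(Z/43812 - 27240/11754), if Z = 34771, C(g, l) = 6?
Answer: -2059864992/43596697 ≈ -47.248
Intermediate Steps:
j(E) = 2*E² (j(E) = (E*1)*(2*E) = E*(2*E) = 2*E²)
j(C(1, 16))/(Z/43812 - 27240/11754) = (2*6²)/(34771/43812 - 27240/11754) = (2*36)/(34771*(1/43812) - 27240*1/11754) = 72/(34771/43812 - 4540/1959) = 72/(-43596697/28609236) = 72*(-28609236/43596697) = -2059864992/43596697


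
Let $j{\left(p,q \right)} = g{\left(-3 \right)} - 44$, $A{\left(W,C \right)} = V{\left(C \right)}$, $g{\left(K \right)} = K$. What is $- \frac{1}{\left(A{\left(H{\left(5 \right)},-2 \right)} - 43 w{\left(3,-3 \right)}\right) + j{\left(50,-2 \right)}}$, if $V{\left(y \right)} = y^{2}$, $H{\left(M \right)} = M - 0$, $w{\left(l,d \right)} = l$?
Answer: $\frac{1}{172} \approx 0.005814$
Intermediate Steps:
$H{\left(M \right)} = M$ ($H{\left(M \right)} = M + 0 = M$)
$A{\left(W,C \right)} = C^{2}$
$j{\left(p,q \right)} = -47$ ($j{\left(p,q \right)} = -3 - 44 = -47$)
$- \frac{1}{\left(A{\left(H{\left(5 \right)},-2 \right)} - 43 w{\left(3,-3 \right)}\right) + j{\left(50,-2 \right)}} = - \frac{1}{\left(\left(-2\right)^{2} - 129\right) - 47} = - \frac{1}{\left(4 - 129\right) - 47} = - \frac{1}{-125 - 47} = - \frac{1}{-172} = \left(-1\right) \left(- \frac{1}{172}\right) = \frac{1}{172}$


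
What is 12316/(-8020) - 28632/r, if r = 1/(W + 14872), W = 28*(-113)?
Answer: -672123032359/2005 ≈ -3.3522e+8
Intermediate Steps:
W = -3164
r = 1/11708 (r = 1/(-3164 + 14872) = 1/11708 ≈ 8.5412e-5)
12316/(-8020) - 28632/r = 12316/(-8020) - 28632/1/11708 = 12316*(-1/8020) - 28632*11708 = -3079/2005 - 335223456 = -672123032359/2005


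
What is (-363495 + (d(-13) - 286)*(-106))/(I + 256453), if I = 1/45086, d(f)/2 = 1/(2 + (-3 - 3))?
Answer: -556271068/428238517 ≈ -1.2990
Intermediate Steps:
d(f) = -½ (d(f) = 2/(2 + (-3 - 3)) = 2/(2 - 6) = 2/(-4) = 2*(-¼) = -½)
I = 1/45086 ≈ 2.2180e-5
(-363495 + (d(-13) - 286)*(-106))/(I + 256453) = (-363495 + (-½ - 286)*(-106))/(1/45086 + 256453) = (-363495 - 573/2*(-106))/(11562439959/45086) = (-363495 + 30369)*(45086/11562439959) = -333126*45086/11562439959 = -556271068/428238517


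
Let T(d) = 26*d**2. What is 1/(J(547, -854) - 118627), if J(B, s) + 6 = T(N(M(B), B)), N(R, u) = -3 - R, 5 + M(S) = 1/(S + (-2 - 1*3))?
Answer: -146882/17409804749 ≈ -8.4367e-6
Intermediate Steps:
M(S) = -5 + 1/(-5 + S) (M(S) = -5 + 1/(S + (-2 - 1*3)) = -5 + 1/(S + (-2 - 3)) = -5 + 1/(S - 5) = -5 + 1/(-5 + S))
J(B, s) = -6 + 26*(-3 - (26 - 5*B)/(-5 + B))**2
1/(J(547, -854) - 118627) = 1/(2*(1498 - 542*547 + 49*547**2)/(25 + 547**2 - 10*547) - 118627) = 1/(2*(1498 - 296474 + 49*299209)/(25 + 299209 - 5470) - 118627) = 1/(2*(1498 - 296474 + 14661241)/293764 - 118627) = 1/(2*(1/293764)*14366265 - 118627) = 1/(14366265/146882 - 118627) = 1/(-17409804749/146882) = -146882/17409804749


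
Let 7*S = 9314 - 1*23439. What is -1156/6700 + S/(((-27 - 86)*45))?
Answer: 23668/105525 ≈ 0.22429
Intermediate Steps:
S = -14125/7 (S = (9314 - 1*23439)/7 = (9314 - 23439)/7 = (⅐)*(-14125) = -14125/7 ≈ -2017.9)
-1156/6700 + S/(((-27 - 86)*45)) = -1156/6700 - 14125*1/(45*(-27 - 86))/7 = -1156*1/6700 - 14125/(7*((-113*45))) = -289/1675 - 14125/7/(-5085) = -289/1675 - 14125/7*(-1/5085) = -289/1675 + 25/63 = 23668/105525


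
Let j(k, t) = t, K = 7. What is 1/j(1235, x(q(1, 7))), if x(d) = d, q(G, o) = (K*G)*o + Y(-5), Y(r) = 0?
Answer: 1/49 ≈ 0.020408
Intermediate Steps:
q(G, o) = 7*G*o (q(G, o) = (7*G)*o + 0 = 7*G*o + 0 = 7*G*o)
1/j(1235, x(q(1, 7))) = 1/(7*1*7) = 1/49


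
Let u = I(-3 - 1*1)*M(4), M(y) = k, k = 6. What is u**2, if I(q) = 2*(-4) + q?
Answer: 5184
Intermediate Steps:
I(q) = -8 + q
M(y) = 6
u = -72 (u = (-8 + (-3 - 1*1))*6 = (-8 + (-3 - 1))*6 = (-8 - 4)*6 = -12*6 = -72)
u**2 = (-72)**2 = 5184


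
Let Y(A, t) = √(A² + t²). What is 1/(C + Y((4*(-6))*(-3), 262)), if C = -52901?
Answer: -52901/2798441973 - 2*√18457/2798441973 ≈ -1.9001e-5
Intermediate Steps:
1/(C + Y((4*(-6))*(-3), 262)) = 1/(-52901 + √(((4*(-6))*(-3))² + 262²)) = 1/(-52901 + √((-24*(-3))² + 68644)) = 1/(-52901 + √(72² + 68644)) = 1/(-52901 + √(5184 + 68644)) = 1/(-52901 + √73828) = 1/(-52901 + 2*√18457)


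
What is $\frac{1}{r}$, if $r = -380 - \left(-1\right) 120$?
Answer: $- \frac{1}{260} \approx -0.0038462$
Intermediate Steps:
$r = -260$ ($r = -380 - -120 = -380 + 120 = -260$)
$\frac{1}{r} = \frac{1}{-260} = - \frac{1}{260}$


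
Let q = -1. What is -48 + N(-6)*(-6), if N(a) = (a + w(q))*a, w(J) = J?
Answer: -300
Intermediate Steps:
N(a) = a*(-1 + a) (N(a) = (a - 1)*a = (-1 + a)*a = a*(-1 + a))
-48 + N(-6)*(-6) = -48 - 6*(-1 - 6)*(-6) = -48 - 6*(-7)*(-6) = -48 + 42*(-6) = -48 - 252 = -300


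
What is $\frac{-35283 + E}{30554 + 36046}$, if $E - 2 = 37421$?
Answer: $\frac{107}{3330} \approx 0.032132$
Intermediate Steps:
$E = 37423$ ($E = 2 + 37421 = 37423$)
$\frac{-35283 + E}{30554 + 36046} = \frac{-35283 + 37423}{30554 + 36046} = \frac{2140}{66600} = 2140 \cdot \frac{1}{66600} = \frac{107}{3330}$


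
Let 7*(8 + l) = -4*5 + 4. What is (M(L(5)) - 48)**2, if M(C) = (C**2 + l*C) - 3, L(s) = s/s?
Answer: 178084/49 ≈ 3634.4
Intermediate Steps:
l = -72/7 (l = -8 + (-4*5 + 4)/7 = -8 + (-20 + 4)/7 = -8 + (1/7)*(-16) = -8 - 16/7 = -72/7 ≈ -10.286)
L(s) = 1
M(C) = -3 + C**2 - 72*C/7 (M(C) = (C**2 - 72*C/7) - 3 = -3 + C**2 - 72*C/7)
(M(L(5)) - 48)**2 = ((-3 + 1**2 - 72/7*1) - 48)**2 = ((-3 + 1 - 72/7) - 48)**2 = (-86/7 - 48)**2 = (-422/7)**2 = 178084/49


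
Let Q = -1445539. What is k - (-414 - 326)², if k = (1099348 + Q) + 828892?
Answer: -64899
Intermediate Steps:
k = 482701 (k = (1099348 - 1445539) + 828892 = -346191 + 828892 = 482701)
k - (-414 - 326)² = 482701 - (-414 - 326)² = 482701 - 1*(-740)² = 482701 - 1*547600 = 482701 - 547600 = -64899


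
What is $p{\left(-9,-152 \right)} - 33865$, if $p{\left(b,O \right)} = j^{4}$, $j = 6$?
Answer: $-32569$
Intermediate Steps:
$p{\left(b,O \right)} = 1296$ ($p{\left(b,O \right)} = 6^{4} = 1296$)
$p{\left(-9,-152 \right)} - 33865 = 1296 - 33865 = -32569$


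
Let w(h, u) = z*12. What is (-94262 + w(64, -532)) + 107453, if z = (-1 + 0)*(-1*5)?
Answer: 13251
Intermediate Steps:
z = 5 (z = -1*(-5) = 5)
w(h, u) = 60 (w(h, u) = 5*12 = 60)
(-94262 + w(64, -532)) + 107453 = (-94262 + 60) + 107453 = -94202 + 107453 = 13251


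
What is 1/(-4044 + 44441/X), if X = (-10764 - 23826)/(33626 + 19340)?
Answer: -17295/1246871983 ≈ -1.3871e-5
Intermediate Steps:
X = -17295/26483 (X = -34590/52966 = -34590*1/52966 = -17295/26483 ≈ -0.65306)
1/(-4044 + 44441/X) = 1/(-4044 + 44441/(-17295/26483)) = 1/(-4044 + 44441*(-26483/17295)) = 1/(-4044 - 1176931003/17295) = 1/(-1246871983/17295) = -17295/1246871983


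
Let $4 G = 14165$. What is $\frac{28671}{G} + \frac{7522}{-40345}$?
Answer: $\frac{180815074}{22859477} \approx 7.9099$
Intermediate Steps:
$G = \frac{14165}{4}$ ($G = \frac{1}{4} \cdot 14165 = \frac{14165}{4} \approx 3541.3$)
$\frac{28671}{G} + \frac{7522}{-40345} = \frac{28671}{\frac{14165}{4}} + \frac{7522}{-40345} = 28671 \cdot \frac{4}{14165} + 7522 \left(- \frac{1}{40345}\right) = \frac{114684}{14165} - \frac{7522}{40345} = \frac{180815074}{22859477}$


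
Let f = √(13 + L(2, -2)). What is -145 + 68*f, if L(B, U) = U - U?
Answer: -145 + 68*√13 ≈ 100.18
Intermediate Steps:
L(B, U) = 0
f = √13 (f = √(13 + 0) = √13 ≈ 3.6056)
-145 + 68*f = -145 + 68*√13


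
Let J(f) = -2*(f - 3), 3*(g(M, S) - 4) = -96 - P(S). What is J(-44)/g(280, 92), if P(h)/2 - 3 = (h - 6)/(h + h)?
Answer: -276/89 ≈ -3.1011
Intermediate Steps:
P(h) = 6 + (-6 + h)/h (P(h) = 6 + 2*((h - 6)/(h + h)) = 6 + 2*((-6 + h)/((2*h))) = 6 + 2*((-6 + h)*(1/(2*h))) = 6 + 2*((-6 + h)/(2*h)) = 6 + (-6 + h)/h)
g(M, S) = -91/3 + 2/S (g(M, S) = 4 + (-96 - (7 - 6/S))/3 = 4 + (-96 + (-7 + 6/S))/3 = 4 + (-103 + 6/S)/3 = 4 + (-103/3 + 2/S) = -91/3 + 2/S)
J(f) = 6 - 2*f (J(f) = -2*(-3 + f) = 6 - 2*f)
J(-44)/g(280, 92) = (6 - 2*(-44))/(-91/3 + 2/92) = (6 + 88)/(-91/3 + 2*(1/92)) = 94/(-91/3 + 1/46) = 94/(-4183/138) = 94*(-138/4183) = -276/89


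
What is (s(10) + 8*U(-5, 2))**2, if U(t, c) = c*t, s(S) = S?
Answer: 4900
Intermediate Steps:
(s(10) + 8*U(-5, 2))**2 = (10 + 8*(2*(-5)))**2 = (10 + 8*(-10))**2 = (10 - 80)**2 = (-70)**2 = 4900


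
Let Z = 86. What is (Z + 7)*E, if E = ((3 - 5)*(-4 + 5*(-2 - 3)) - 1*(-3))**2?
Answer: 346053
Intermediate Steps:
E = 3721 (E = (-2*(-4 + 5*(-5)) + 3)**2 = (-2*(-4 - 25) + 3)**2 = (-2*(-29) + 3)**2 = (58 + 3)**2 = 61**2 = 3721)
(Z + 7)*E = (86 + 7)*3721 = 93*3721 = 346053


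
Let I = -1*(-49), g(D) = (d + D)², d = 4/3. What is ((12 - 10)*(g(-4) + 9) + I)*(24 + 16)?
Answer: 29240/9 ≈ 3248.9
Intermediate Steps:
d = 4/3 (d = 4*(⅓) = 4/3 ≈ 1.3333)
g(D) = (4/3 + D)²
I = 49
((12 - 10)*(g(-4) + 9) + I)*(24 + 16) = ((12 - 10)*((4 + 3*(-4))²/9 + 9) + 49)*(24 + 16) = (2*((4 - 12)²/9 + 9) + 49)*40 = (2*((⅑)*(-8)² + 9) + 49)*40 = (2*((⅑)*64 + 9) + 49)*40 = (2*(64/9 + 9) + 49)*40 = (2*(145/9) + 49)*40 = (290/9 + 49)*40 = (731/9)*40 = 29240/9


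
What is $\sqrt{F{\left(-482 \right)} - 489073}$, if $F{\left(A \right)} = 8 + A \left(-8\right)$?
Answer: $i \sqrt{485209} \approx 696.57 i$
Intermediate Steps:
$F{\left(A \right)} = 8 - 8 A$
$\sqrt{F{\left(-482 \right)} - 489073} = \sqrt{\left(8 - -3856\right) - 489073} = \sqrt{\left(8 + 3856\right) - 489073} = \sqrt{3864 - 489073} = \sqrt{-485209} = i \sqrt{485209}$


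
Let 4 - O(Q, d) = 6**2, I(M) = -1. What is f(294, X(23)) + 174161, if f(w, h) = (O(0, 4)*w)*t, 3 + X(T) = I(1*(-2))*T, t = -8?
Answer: 249425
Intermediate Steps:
X(T) = -3 - T
O(Q, d) = -32 (O(Q, d) = 4 - 1*6**2 = 4 - 1*36 = 4 - 36 = -32)
f(w, h) = 256*w (f(w, h) = -32*w*(-8) = 256*w)
f(294, X(23)) + 174161 = 256*294 + 174161 = 75264 + 174161 = 249425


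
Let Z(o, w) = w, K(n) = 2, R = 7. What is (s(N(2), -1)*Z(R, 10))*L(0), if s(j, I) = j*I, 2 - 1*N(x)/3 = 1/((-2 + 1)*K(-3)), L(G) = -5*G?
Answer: 0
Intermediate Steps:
N(x) = 15/2 (N(x) = 6 - 3*1/(2*(-2 + 1)) = 6 - 3/((-1*2)) = 6 - 3/(-2) = 6 - 3*(-1/2) = 6 + 3/2 = 15/2)
s(j, I) = I*j
(s(N(2), -1)*Z(R, 10))*L(0) = (-1*15/2*10)*(-5*0) = -15/2*10*0 = -75*0 = 0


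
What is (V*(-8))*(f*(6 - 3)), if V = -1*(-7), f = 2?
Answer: -336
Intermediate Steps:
V = 7
(V*(-8))*(f*(6 - 3)) = (7*(-8))*(2*(6 - 3)) = -112*3 = -56*6 = -336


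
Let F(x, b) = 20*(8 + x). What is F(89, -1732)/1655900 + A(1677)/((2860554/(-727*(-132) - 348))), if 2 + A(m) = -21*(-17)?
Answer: 468440743223/39473261405 ≈ 11.867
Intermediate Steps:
F(x, b) = 160 + 20*x
A(m) = 355 (A(m) = -2 - 21*(-17) = -2 + 357 = 355)
F(89, -1732)/1655900 + A(1677)/((2860554/(-727*(-132) - 348))) = (160 + 20*89)/1655900 + 355/((2860554/(-727*(-132) - 348))) = (160 + 1780)*(1/1655900) + 355/((2860554/(95964 - 348))) = 1940*(1/1655900) + 355/((2860554/95616)) = 97/82795 + 355/((2860554*(1/95616))) = 97/82795 + 355/(476759/15936) = 97/82795 + 355*(15936/476759) = 97/82795 + 5657280/476759 = 468440743223/39473261405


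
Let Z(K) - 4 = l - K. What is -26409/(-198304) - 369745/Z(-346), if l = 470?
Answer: -3665012855/8130464 ≈ -450.78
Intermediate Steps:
Z(K) = 474 - K (Z(K) = 4 + (470 - K) = 474 - K)
-26409/(-198304) - 369745/Z(-346) = -26409/(-198304) - 369745/(474 - 1*(-346)) = -26409*(-1/198304) - 369745/(474 + 346) = 26409/198304 - 369745/820 = 26409/198304 - 369745*1/820 = 26409/198304 - 73949/164 = -3665012855/8130464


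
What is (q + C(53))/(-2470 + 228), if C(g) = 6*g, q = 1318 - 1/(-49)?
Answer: -80165/109858 ≈ -0.72971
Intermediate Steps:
q = 64583/49 (q = 1318 - 1*(-1/49) = 1318 + 1/49 = 64583/49 ≈ 1318.0)
(q + C(53))/(-2470 + 228) = (64583/49 + 6*53)/(-2470 + 228) = (64583/49 + 318)/(-2242) = (80165/49)*(-1/2242) = -80165/109858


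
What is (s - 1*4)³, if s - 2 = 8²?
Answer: 238328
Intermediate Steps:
s = 66 (s = 2 + 8² = 2 + 64 = 66)
(s - 1*4)³ = (66 - 1*4)³ = (66 - 4)³ = 62³ = 238328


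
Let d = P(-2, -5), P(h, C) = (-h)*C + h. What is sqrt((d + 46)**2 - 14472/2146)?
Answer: 16*sqrt(5168641)/1073 ≈ 33.901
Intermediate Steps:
P(h, C) = h - C*h (P(h, C) = -C*h + h = h - C*h)
d = -12 (d = -2*(1 - 1*(-5)) = -2*(1 + 5) = -2*6 = -12)
sqrt((d + 46)**2 - 14472/2146) = sqrt((-12 + 46)**2 - 14472/2146) = sqrt(34**2 - 14472*1/2146) = sqrt(1156 - 7236/1073) = sqrt(1233152/1073) = 16*sqrt(5168641)/1073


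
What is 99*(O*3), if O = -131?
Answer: -38907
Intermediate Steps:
99*(O*3) = 99*(-131*3) = 99*(-393) = -38907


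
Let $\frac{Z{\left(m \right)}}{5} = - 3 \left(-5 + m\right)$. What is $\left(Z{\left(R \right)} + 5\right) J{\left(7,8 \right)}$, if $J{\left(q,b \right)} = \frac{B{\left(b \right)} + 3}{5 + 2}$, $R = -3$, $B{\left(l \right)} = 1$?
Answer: $\frac{500}{7} \approx 71.429$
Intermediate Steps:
$Z{\left(m \right)} = 75 - 15 m$ ($Z{\left(m \right)} = 5 \left(- 3 \left(-5 + m\right)\right) = 5 \left(15 - 3 m\right) = 75 - 15 m$)
$J{\left(q,b \right)} = \frac{4}{7}$ ($J{\left(q,b \right)} = \frac{1 + 3}{5 + 2} = \frac{4}{7}$)
$\left(Z{\left(R \right)} + 5\right) J{\left(7,8 \right)} = \left(\left(75 - -45\right) + 5\right) \frac{4}{7} = \left(\left(75 + 45\right) + 5\right) \frac{4}{7} = \left(120 + 5\right) \frac{4}{7} = 125 \cdot \frac{4}{7} = \frac{500}{7}$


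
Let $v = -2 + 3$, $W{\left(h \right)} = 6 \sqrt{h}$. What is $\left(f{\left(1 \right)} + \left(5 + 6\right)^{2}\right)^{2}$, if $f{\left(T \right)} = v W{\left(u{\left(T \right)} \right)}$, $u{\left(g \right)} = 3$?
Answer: $14749 + 1452 \sqrt{3} \approx 17264.0$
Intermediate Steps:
$v = 1$
$f{\left(T \right)} = 6 \sqrt{3}$ ($f{\left(T \right)} = 1 \cdot 6 \sqrt{3} = 6 \sqrt{3}$)
$\left(f{\left(1 \right)} + \left(5 + 6\right)^{2}\right)^{2} = \left(6 \sqrt{3} + \left(5 + 6\right)^{2}\right)^{2} = \left(6 \sqrt{3} + 11^{2}\right)^{2} = \left(6 \sqrt{3} + 121\right)^{2} = \left(121 + 6 \sqrt{3}\right)^{2}$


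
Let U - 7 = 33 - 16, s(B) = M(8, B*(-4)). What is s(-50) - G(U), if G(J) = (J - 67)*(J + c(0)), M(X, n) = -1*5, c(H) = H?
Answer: 1027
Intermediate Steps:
M(X, n) = -5
s(B) = -5
U = 24 (U = 7 + (33 - 16) = 7 + 17 = 24)
G(J) = J*(-67 + J) (G(J) = (J - 67)*(J + 0) = (-67 + J)*J = J*(-67 + J))
s(-50) - G(U) = -5 - 24*(-67 + 24) = -5 - 24*(-43) = -5 - 1*(-1032) = -5 + 1032 = 1027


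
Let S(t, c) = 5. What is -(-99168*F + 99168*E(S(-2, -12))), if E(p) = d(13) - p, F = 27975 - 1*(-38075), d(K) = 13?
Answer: 6549253056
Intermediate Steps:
F = 66050 (F = 27975 + 38075 = 66050)
E(p) = 13 - p
-(-99168*F + 99168*E(S(-2, -12))) = -(-6548757216 - 495840) = -99168/(1/(-66050 + (13 - 5))) = -99168/(1/(-66050 + 8)) = -99168/(1/(-66042)) = -99168/(-1/66042) = -99168*(-66042) = 6549253056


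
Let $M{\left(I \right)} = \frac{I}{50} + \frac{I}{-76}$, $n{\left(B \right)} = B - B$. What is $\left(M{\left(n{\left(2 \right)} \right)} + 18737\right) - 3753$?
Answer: $14984$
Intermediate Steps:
$n{\left(B \right)} = 0$
$M{\left(I \right)} = \frac{13 I}{1900}$ ($M{\left(I \right)} = I \frac{1}{50} + I \left(- \frac{1}{76}\right) = \frac{I}{50} - \frac{I}{76} = \frac{13 I}{1900}$)
$\left(M{\left(n{\left(2 \right)} \right)} + 18737\right) - 3753 = \left(\frac{13}{1900} \cdot 0 + 18737\right) - 3753 = \left(0 + 18737\right) - 3753 = 18737 - 3753 = 14984$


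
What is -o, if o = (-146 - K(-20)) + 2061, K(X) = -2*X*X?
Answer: -2715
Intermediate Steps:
K(X) = -2*X**2
o = 2715 (o = (-146 - (-2)*(-20)**2) + 2061 = (-146 - (-2)*400) + 2061 = (-146 - 1*(-800)) + 2061 = (-146 + 800) + 2061 = 654 + 2061 = 2715)
-o = -1*2715 = -2715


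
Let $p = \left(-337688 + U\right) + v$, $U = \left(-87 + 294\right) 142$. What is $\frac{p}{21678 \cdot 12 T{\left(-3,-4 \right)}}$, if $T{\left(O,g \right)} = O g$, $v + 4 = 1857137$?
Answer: $\frac{1548839}{3121632} \approx 0.49616$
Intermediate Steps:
$v = 1857133$ ($v = -4 + 1857137 = 1857133$)
$U = 29394$ ($U = 207 \cdot 142 = 29394$)
$p = 1548839$ ($p = \left(-337688 + 29394\right) + 1857133 = -308294 + 1857133 = 1548839$)
$\frac{p}{21678 \cdot 12 T{\left(-3,-4 \right)}} = \frac{1548839}{21678 \cdot 12 \left(\left(-3\right) \left(-4\right)\right)} = \frac{1548839}{21678 \cdot 12 \cdot 12} = \frac{1548839}{21678 \cdot 144} = \frac{1548839}{3121632}$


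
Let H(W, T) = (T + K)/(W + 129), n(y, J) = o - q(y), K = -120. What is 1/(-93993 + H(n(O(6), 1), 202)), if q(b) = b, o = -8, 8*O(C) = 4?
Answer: -241/22652149 ≈ -1.0639e-5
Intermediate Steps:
O(C) = 1/2 (O(C) = (1/8)*4 = 1/2)
n(y, J) = -8 - y
H(W, T) = (-120 + T)/(129 + W) (H(W, T) = (T - 120)/(W + 129) = (-120 + T)/(129 + W))
1/(-93993 + H(n(O(6), 1), 202)) = 1/(-93993 + (-120 + 202)/(129 + (-8 - 1*1/2))) = 1/(-93993 + 82/(129 + (-8 - 1/2))) = 1/(-93993 + 82/(129 - 17/2)) = 1/(-93993 + 82/(241/2)) = 1/(-93993 + (2/241)*82) = 1/(-93993 + 164/241) = 1/(-22652149/241) = -241/22652149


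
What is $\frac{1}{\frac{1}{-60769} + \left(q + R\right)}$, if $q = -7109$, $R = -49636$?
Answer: $- \frac{60769}{3448336906} \approx -1.7623 \cdot 10^{-5}$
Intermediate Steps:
$\frac{1}{\frac{1}{-60769} + \left(q + R\right)} = \frac{1}{\frac{1}{-60769} - 56745} = \frac{1}{- \frac{1}{60769} - 56745} = \frac{1}{- \frac{3448336906}{60769}} = - \frac{60769}{3448336906}$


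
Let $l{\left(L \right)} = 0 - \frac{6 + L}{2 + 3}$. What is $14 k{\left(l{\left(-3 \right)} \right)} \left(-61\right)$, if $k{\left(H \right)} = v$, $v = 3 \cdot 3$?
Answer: $-7686$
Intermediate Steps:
$l{\left(L \right)} = - \frac{6}{5} - \frac{L}{5}$ ($l{\left(L \right)} = 0 - \frac{6 + L}{5} = 0 - \left(6 + L\right) \frac{1}{5} = 0 - \left(\frac{6}{5} + \frac{L}{5}\right) = - \frac{6}{5} - \frac{L}{5}$)
$v = 9$
$k{\left(H \right)} = 9$
$14 k{\left(l{\left(-3 \right)} \right)} \left(-61\right) = 14 \cdot 9 \left(-61\right) = 126 \left(-61\right) = -7686$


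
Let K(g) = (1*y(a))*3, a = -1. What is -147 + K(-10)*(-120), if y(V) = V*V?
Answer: -507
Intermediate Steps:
y(V) = V**2
K(g) = 3 (K(g) = (1*(-1)**2)*3 = (1*1)*3 = 1*3 = 3)
-147 + K(-10)*(-120) = -147 + 3*(-120) = -147 - 360 = -507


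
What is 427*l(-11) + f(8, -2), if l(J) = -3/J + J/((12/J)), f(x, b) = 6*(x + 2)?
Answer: 591629/132 ≈ 4482.0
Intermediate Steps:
f(x, b) = 12 + 6*x (f(x, b) = 6*(2 + x) = 12 + 6*x)
l(J) = -3/J + J²/12 (l(J) = -3/J + J*(J/12) = -3/J + J²/12)
427*l(-11) + f(8, -2) = 427*((1/12)*(-36 + (-11)³)/(-11)) + (12 + 6*8) = 427*((1/12)*(-1/11)*(-36 - 1331)) + (12 + 48) = 427*((1/12)*(-1/11)*(-1367)) + 60 = 427*(1367/132) + 60 = 583709/132 + 60 = 591629/132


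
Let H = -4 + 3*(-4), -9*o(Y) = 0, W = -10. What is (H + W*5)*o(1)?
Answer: 0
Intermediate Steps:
o(Y) = 0 (o(Y) = -1/9*0 = 0)
H = -16 (H = -4 - 12 = -16)
(H + W*5)*o(1) = (-16 - 10*5)*0 = (-16 - 50)*0 = -66*0 = 0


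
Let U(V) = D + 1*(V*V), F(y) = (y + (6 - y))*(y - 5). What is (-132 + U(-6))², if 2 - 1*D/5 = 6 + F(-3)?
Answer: 15376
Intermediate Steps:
F(y) = -30 + 6*y (F(y) = 6*(-5 + y) = -30 + 6*y)
D = 220 (D = 10 - 5*(6 + (-30 + 6*(-3))) = 10 - 5*(6 + (-30 - 18)) = 10 - 5*(6 - 48) = 10 - 5*(-42) = 10 + 210 = 220)
U(V) = 220 + V² (U(V) = 220 + 1*(V*V) = 220 + 1*V² = 220 + V²)
(-132 + U(-6))² = (-132 + (220 + (-6)²))² = (-132 + (220 + 36))² = (-132 + 256)² = 124² = 15376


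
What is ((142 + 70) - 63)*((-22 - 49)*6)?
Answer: -63474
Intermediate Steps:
((142 + 70) - 63)*((-22 - 49)*6) = (212 - 63)*(-71*6) = 149*(-426) = -63474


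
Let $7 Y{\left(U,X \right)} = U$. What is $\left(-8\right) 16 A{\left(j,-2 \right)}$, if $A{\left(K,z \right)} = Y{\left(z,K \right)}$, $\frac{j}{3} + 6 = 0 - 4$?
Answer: $\frac{256}{7} \approx 36.571$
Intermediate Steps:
$j = -30$ ($j = -18 + 3 \left(0 - 4\right) = -18 + 3 \left(-4\right) = -18 - 12 = -30$)
$Y{\left(U,X \right)} = \frac{U}{7}$
$A{\left(K,z \right)} = \frac{z}{7}$
$\left(-8\right) 16 A{\left(j,-2 \right)} = \left(-8\right) 16 \cdot \frac{1}{7} \left(-2\right) = \left(-128\right) \left(- \frac{2}{7}\right) = \frac{256}{7}$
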